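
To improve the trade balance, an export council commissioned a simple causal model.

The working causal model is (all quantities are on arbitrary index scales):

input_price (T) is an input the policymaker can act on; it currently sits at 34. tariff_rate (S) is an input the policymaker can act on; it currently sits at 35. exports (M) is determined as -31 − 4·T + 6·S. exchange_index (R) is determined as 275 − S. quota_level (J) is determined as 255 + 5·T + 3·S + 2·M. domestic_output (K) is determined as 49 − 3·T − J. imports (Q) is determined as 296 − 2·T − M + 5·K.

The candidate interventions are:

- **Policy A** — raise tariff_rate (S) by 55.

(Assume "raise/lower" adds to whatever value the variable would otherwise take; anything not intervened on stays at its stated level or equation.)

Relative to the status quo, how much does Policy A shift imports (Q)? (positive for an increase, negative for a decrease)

-4455

Baseline:
  T = 34
  S = 35
  M = -31 − 4·34 + 6·35 = 43
  J = 255 + 5·34 + 3·35 + 2·43 = 616
  K = 49 − 3·34 − 616 = -669
  Q = 296 − 2·34 − 43 + 5·(-669) = -3160
Policy A (S + 55):
  T = 34
  S = 35 + 55 = 90
  M = -31 − 4·34 + 6·90 = 373
  J = 255 + 5·34 + 3·90 + 2·373 = 1441
  K = 49 − 3·34 − 1441 = -1494
  Q = 296 − 2·34 − 373 + 5·(-1494) = -7615
Change in Q: -7615 − (-3160) = -4455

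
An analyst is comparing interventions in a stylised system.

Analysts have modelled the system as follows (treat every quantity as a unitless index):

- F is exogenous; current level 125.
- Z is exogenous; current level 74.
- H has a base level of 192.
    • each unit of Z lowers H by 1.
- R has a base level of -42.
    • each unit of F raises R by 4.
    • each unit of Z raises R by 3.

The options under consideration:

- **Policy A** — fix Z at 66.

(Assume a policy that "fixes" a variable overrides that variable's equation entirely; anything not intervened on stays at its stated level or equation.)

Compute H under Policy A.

Policy A (Z := 66):
  Z = 66
  H = 192 − 66 = 126

126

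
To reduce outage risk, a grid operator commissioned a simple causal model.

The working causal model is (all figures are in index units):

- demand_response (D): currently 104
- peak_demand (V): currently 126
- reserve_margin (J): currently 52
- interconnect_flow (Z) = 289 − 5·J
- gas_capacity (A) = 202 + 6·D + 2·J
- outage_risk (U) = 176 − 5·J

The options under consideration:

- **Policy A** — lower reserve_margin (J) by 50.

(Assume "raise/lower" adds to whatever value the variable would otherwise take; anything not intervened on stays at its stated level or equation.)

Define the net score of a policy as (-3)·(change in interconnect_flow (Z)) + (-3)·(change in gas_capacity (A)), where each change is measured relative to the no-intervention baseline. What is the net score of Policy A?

-450

Baseline:
  D = 104
  J = 52
  Z = 289 − 5·52 = 29
  A = 202 + 6·104 + 2·52 = 930
Policy A (J − 50):
  D = 104
  J = 52 − 50 = 2
  Z = 289 − 5·2 = 279
  A = 202 + 6·104 + 2·2 = 830
ΔZ = 279 − 29 = 250; ΔA = 830 − 930 = -100
Score = (-3)·250 + (-3)·(-100) = -450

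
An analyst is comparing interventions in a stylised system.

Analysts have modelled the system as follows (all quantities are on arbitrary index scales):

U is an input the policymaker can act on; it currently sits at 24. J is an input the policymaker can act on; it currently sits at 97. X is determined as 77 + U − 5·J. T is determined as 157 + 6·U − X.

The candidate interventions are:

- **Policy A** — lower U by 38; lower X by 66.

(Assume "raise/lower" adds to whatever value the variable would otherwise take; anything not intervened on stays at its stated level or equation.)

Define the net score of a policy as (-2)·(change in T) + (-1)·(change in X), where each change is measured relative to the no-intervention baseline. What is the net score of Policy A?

Baseline:
  U = 24
  J = 97
  X = 77 + 24 − 5·97 = -384
  T = 157 + 6·24 − (-384) = 685
Policy A (U − 38, X − 66):
  U = 24 − 38 = -14
  J = 97
  X = 77 + (-14) − 5·97 (−66 from intervention) = -488
  T = 157 + 6·(-14) − (-488) = 561
ΔT = 561 − 685 = -124; ΔX = -488 − (-384) = -104
Score = (-2)·(-124) + (-1)·(-104) = 352

352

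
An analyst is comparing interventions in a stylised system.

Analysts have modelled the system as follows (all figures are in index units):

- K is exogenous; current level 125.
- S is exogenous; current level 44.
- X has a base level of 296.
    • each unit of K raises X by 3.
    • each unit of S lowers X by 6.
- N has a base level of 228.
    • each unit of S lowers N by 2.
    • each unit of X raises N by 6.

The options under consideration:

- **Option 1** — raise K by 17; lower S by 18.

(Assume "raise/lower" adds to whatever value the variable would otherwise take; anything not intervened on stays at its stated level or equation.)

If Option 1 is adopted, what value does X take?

Option 1 (K + 17, S − 18):
  K = 125 + 17 = 142
  S = 44 − 18 = 26
  X = 296 + 3·142 − 6·26 = 566

566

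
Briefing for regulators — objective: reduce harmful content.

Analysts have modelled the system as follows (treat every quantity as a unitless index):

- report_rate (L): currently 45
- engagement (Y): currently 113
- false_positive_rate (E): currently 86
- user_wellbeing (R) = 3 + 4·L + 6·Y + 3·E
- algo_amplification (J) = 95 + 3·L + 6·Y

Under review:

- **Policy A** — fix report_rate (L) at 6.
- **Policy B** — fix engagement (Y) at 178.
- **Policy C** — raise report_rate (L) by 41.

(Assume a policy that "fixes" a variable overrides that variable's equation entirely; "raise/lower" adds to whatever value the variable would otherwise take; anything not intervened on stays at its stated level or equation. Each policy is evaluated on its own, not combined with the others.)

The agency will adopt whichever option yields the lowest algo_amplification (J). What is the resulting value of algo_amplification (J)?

791

Policy A (L := 6):
  L = 6
  Y = 113
  J = 95 + 3·6 + 6·113 = 791
Policy B (Y := 178):
  L = 45
  Y = 178
  J = 95 + 3·45 + 6·178 = 1298
Policy C (L + 41):
  L = 45 + 41 = 86
  Y = 113
  J = 95 + 3·86 + 6·113 = 1031
Comparing — Policy A: J=791, Policy B: J=1298, Policy C: J=1031. Lowest is 791 (Policy A).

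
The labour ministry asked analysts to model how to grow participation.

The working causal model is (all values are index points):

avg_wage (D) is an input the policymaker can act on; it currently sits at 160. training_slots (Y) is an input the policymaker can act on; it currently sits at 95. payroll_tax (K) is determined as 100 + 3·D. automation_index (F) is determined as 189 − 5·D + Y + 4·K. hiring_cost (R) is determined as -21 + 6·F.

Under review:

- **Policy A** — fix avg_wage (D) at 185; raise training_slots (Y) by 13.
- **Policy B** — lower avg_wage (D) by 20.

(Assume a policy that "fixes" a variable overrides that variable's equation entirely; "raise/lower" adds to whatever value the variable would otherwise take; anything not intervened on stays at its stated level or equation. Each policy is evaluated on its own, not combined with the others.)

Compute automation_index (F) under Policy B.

Policy B (D − 20):
  D = 160 − 20 = 140
  Y = 95
  K = 100 + 3·140 = 520
  F = 189 − 5·140 + 95 + 4·520 = 1664

1664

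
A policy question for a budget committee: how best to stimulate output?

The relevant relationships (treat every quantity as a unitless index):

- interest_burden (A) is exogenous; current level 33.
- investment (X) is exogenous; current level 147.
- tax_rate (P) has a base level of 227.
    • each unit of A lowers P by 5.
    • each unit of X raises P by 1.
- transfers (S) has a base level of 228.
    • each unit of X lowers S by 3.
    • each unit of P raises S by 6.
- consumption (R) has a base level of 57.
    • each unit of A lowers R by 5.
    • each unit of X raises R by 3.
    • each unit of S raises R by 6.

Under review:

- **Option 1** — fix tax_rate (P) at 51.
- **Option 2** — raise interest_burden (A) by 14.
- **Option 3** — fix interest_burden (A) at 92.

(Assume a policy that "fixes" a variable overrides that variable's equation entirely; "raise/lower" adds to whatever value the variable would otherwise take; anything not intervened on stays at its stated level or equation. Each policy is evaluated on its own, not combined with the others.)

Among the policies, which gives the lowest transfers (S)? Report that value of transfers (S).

-729

Option 1 (P := 51):
  A = 33
  X = 147
  P = 51
  S = 228 − 3·147 + 6·51 = 93
Option 2 (A + 14):
  A = 33 + 14 = 47
  X = 147
  P = 227 − 5·47 + 147 = 139
  S = 228 − 3·147 + 6·139 = 621
Option 3 (A := 92):
  A = 92
  X = 147
  P = 227 − 5·92 + 147 = -86
  S = 228 − 3·147 + 6·(-86) = -729
Comparing — Option 1: S=93, Option 2: S=621, Option 3: S=-729. Lowest is -729 (Option 3).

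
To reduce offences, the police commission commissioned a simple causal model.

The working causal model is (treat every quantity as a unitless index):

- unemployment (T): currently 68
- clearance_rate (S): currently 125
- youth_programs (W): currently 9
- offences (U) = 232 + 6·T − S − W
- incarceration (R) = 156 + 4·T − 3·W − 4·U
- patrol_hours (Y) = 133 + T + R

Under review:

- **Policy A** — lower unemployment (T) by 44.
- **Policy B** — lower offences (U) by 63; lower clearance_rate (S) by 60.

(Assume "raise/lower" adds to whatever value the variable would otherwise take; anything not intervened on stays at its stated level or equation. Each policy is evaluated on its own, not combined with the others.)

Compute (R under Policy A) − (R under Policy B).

868

Policy A (T − 44):
  T = 68 − 44 = 24
  S = 125
  W = 9
  U = 232 + 6·24 − 125 − 9 = 242
  R = 156 + 4·24 − 3·9 − 4·242 = -743
Policy B (U − 63, S − 60):
  T = 68
  S = 125 − 60 = 65
  W = 9
  U = 232 + 6·68 − 65 − 9 (−63 from intervention) = 503
  R = 156 + 4·68 − 3·9 − 4·503 = -1611
R: -743 − (-1611) = 868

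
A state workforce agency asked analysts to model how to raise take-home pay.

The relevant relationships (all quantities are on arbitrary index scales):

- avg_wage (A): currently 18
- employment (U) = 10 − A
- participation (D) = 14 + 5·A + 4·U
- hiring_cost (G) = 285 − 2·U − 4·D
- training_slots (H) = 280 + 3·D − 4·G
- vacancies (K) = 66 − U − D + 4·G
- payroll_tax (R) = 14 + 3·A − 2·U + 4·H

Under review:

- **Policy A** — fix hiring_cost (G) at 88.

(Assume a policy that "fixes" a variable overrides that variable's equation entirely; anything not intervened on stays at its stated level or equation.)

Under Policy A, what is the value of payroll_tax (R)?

Policy A (G := 88):
  A = 18
  U = 10 − 18 = -8
  D = 14 + 5·18 + 4·(-8) = 72
  G = 88
  H = 280 + 3·72 − 4·88 = 144
  R = 14 + 3·18 − 2·(-8) + 4·144 = 660

660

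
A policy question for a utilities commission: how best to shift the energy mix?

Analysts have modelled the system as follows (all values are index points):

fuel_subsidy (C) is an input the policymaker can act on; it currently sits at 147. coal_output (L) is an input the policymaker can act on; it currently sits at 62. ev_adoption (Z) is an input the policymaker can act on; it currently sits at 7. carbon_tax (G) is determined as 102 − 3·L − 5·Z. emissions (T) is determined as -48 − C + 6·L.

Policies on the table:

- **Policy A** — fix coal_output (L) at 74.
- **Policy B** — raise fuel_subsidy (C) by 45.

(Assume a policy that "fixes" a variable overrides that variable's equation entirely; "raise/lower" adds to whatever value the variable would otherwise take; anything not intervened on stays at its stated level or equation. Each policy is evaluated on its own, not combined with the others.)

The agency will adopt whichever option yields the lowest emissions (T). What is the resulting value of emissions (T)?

132

Policy A (L := 74):
  C = 147
  L = 74
  T = -48 − 147 + 6·74 = 249
Policy B (C + 45):
  C = 147 + 45 = 192
  L = 62
  T = -48 − 192 + 6·62 = 132
Comparing — Policy A: T=249, Policy B: T=132. Lowest is 132 (Policy B).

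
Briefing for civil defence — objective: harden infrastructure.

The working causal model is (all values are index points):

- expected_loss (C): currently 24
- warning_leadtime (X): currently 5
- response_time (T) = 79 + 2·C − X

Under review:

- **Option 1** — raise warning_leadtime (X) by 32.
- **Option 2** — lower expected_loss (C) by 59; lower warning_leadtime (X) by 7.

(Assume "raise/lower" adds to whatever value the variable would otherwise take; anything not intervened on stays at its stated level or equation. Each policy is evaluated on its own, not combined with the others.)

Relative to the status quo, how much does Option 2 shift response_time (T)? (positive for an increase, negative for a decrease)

Baseline:
  C = 24
  X = 5
  T = 79 + 2·24 − 5 = 122
Option 2 (C − 59, X − 7):
  C = 24 − 59 = -35
  X = 5 − 7 = -2
  T = 79 + 2·(-35) − (-2) = 11
Change in T: 11 − 122 = -111

-111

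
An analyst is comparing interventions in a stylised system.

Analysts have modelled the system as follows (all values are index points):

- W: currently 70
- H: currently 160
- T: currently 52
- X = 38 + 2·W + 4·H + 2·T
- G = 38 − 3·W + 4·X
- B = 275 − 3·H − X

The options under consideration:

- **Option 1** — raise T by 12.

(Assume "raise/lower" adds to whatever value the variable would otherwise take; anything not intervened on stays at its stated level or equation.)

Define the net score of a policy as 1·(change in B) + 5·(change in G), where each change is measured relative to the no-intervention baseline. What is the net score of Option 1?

Baseline:
  W = 70
  H = 160
  T = 52
  X = 38 + 2·70 + 4·160 + 2·52 = 922
  G = 38 − 3·70 + 4·922 = 3516
  B = 275 − 3·160 − 922 = -1127
Option 1 (T + 12):
  W = 70
  H = 160
  T = 52 + 12 = 64
  X = 38 + 2·70 + 4·160 + 2·64 = 946
  G = 38 − 3·70 + 4·946 = 3612
  B = 275 − 3·160 − 946 = -1151
ΔB = -1151 − (-1127) = -24; ΔG = 3612 − 3516 = 96
Score = 1·(-24) + 5·96 = 456

456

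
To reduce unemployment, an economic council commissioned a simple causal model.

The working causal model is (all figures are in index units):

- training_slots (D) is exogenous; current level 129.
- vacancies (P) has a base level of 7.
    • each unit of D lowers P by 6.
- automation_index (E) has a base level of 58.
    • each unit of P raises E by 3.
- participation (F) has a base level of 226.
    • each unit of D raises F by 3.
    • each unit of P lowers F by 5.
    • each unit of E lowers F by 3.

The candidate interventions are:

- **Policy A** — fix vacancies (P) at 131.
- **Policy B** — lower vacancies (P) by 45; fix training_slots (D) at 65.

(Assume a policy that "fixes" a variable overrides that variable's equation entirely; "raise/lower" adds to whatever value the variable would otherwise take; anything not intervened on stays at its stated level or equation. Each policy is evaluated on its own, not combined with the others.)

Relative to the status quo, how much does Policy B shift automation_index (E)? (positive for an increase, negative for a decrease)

1017

Baseline:
  D = 129
  P = 7 − 6·129 = -767
  E = 58 + 3·(-767) = -2243
Policy B (P − 45, D := 65):
  D = 65
  P = 7 − 6·65 (−45 from intervention) = -428
  E = 58 + 3·(-428) = -1226
Change in E: -1226 − (-2243) = 1017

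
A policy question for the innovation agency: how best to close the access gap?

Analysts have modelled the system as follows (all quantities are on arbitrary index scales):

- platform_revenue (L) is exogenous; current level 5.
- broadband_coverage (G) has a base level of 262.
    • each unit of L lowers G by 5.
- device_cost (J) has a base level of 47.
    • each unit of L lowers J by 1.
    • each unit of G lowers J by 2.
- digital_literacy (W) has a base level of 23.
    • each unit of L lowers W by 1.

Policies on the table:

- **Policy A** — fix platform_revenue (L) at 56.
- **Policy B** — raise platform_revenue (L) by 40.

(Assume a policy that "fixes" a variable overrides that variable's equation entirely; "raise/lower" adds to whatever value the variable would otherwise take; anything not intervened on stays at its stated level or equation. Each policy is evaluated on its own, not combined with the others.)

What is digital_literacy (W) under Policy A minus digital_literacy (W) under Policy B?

Policy A (L := 56):
  L = 56
  W = 23 − 56 = -33
Policy B (L + 40):
  L = 5 + 40 = 45
  W = 23 − 45 = -22
W: -33 − (-22) = -11

-11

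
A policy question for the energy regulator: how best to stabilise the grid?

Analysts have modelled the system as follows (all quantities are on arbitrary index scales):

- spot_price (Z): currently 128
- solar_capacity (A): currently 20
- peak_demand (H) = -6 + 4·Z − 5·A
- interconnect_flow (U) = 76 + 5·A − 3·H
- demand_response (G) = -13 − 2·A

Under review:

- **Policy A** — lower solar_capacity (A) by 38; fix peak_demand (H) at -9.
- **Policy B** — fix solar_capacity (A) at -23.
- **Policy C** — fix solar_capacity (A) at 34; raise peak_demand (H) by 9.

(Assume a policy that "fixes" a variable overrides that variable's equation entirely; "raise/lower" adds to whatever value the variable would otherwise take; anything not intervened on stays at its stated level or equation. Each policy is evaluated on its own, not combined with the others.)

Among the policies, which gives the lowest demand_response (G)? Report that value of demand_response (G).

Policy A (A − 38, H := -9):
  A = 20 − 38 = -18
  G = -13 − 2·(-18) = 23
Policy B (A := -23):
  A = -23
  G = -13 − 2·(-23) = 33
Policy C (A := 34, H + 9):
  A = 34
  G = -13 − 2·34 = -81
Comparing — Policy A: G=23, Policy B: G=33, Policy C: G=-81. Lowest is -81 (Policy C).

-81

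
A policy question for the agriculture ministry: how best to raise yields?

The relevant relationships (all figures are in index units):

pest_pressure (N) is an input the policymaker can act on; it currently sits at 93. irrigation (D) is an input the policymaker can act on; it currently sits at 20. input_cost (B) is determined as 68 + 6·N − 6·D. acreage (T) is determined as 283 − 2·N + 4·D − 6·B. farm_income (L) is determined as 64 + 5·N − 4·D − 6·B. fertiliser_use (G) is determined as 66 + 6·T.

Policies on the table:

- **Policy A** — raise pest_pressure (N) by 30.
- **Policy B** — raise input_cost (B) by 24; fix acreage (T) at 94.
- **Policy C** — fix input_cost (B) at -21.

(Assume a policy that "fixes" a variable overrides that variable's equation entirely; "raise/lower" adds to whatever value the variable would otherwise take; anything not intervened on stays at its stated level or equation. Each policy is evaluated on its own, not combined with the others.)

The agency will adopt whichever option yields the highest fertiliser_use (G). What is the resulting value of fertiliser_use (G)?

Policy A (N + 30):
  N = 93 + 30 = 123
  D = 20
  B = 68 + 6·123 − 6·20 = 686
  T = 283 − 2·123 + 4·20 − 6·686 = -3999
  G = 66 + 6·(-3999) = -23928
Policy B (B + 24, T := 94):
  N = 93
  D = 20
  B = 68 + 6·93 − 6·20 (+24 from intervention) = 530
  T = 94
  G = 66 + 6·94 = 630
Policy C (B := -21):
  N = 93
  D = 20
  B = -21
  T = 283 − 2·93 + 4·20 − 6·(-21) = 303
  G = 66 + 6·303 = 1884
Comparing — Policy A: G=-23928, Policy B: G=630, Policy C: G=1884. Highest is 1884 (Policy C).

1884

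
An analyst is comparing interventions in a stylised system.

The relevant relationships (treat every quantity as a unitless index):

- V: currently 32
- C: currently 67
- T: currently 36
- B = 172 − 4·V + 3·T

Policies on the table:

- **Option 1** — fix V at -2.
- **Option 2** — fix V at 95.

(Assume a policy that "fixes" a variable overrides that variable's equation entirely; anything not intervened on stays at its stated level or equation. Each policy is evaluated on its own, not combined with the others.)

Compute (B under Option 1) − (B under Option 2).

388

Option 1 (V := -2):
  V = -2
  T = 36
  B = 172 − 4·(-2) + 3·36 = 288
Option 2 (V := 95):
  V = 95
  T = 36
  B = 172 − 4·95 + 3·36 = -100
B: 288 − (-100) = 388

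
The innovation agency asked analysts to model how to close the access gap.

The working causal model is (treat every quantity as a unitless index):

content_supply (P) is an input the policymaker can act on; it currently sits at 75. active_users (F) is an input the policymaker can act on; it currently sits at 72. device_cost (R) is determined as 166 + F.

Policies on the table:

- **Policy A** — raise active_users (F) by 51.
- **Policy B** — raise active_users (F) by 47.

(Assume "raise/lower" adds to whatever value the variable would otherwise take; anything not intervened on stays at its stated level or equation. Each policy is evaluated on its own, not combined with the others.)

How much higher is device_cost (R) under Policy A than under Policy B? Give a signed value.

4

Policy A (F + 51):
  F = 72 + 51 = 123
  R = 166 + 123 = 289
Policy B (F + 47):
  F = 72 + 47 = 119
  R = 166 + 119 = 285
R: 289 − 285 = 4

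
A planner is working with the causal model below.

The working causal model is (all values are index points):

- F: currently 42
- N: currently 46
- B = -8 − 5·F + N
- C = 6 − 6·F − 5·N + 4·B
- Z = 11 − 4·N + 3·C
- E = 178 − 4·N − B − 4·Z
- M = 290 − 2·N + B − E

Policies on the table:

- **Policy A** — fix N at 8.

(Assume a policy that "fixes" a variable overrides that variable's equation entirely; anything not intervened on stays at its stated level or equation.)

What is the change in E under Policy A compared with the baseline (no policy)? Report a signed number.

-874

Baseline:
  F = 42
  N = 46
  B = -8 − 5·42 + 46 = -172
  C = 6 − 6·42 − 5·46 + 4·(-172) = -1164
  Z = 11 − 4·46 + 3·(-1164) = -3665
  E = 178 − 4·46 − (-172) − 4·(-3665) = 14826
Policy A (N := 8):
  F = 42
  N = 8
  B = -8 − 5·42 + 8 = -210
  C = 6 − 6·42 − 5·8 + 4·(-210) = -1126
  Z = 11 − 4·8 + 3·(-1126) = -3399
  E = 178 − 4·8 − (-210) − 4·(-3399) = 13952
Change in E: 13952 − 14826 = -874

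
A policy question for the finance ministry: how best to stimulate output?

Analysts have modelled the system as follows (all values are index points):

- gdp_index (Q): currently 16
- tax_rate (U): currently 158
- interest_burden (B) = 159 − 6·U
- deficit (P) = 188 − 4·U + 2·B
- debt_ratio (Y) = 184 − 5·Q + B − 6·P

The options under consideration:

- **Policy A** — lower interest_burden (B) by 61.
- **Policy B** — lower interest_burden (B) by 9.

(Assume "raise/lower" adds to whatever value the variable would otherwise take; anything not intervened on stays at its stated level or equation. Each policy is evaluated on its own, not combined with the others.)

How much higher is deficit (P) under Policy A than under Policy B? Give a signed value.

-104

Policy A (B − 61):
  U = 158
  B = 159 − 6·158 (−61 from intervention) = -850
  P = 188 − 4·158 + 2·(-850) = -2144
Policy B (B − 9):
  U = 158
  B = 159 − 6·158 (−9 from intervention) = -798
  P = 188 − 4·158 + 2·(-798) = -2040
P: -2144 − (-2040) = -104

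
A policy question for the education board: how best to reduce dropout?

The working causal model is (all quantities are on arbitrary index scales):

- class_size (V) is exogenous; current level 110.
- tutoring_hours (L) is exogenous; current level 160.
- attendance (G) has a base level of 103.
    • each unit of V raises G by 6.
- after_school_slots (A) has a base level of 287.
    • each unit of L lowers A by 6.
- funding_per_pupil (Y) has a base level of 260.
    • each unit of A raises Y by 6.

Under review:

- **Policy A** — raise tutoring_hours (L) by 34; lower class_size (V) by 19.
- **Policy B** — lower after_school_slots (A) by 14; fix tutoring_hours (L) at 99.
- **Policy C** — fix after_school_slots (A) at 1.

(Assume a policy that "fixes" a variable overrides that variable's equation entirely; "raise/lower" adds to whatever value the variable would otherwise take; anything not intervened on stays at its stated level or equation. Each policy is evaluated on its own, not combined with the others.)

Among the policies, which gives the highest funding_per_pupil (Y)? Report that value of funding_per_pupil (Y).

266

Policy A (L + 34, V − 19):
  L = 160 + 34 = 194
  A = 287 − 6·194 = -877
  Y = 260 + 6·(-877) = -5002
Policy B (A − 14, L := 99):
  L = 99
  A = 287 − 6·99 (−14 from intervention) = -321
  Y = 260 + 6·(-321) = -1666
Policy C (A := 1):
  L = 160
  A = 1
  Y = 260 + 6·1 = 266
Comparing — Policy A: Y=-5002, Policy B: Y=-1666, Policy C: Y=266. Highest is 266 (Policy C).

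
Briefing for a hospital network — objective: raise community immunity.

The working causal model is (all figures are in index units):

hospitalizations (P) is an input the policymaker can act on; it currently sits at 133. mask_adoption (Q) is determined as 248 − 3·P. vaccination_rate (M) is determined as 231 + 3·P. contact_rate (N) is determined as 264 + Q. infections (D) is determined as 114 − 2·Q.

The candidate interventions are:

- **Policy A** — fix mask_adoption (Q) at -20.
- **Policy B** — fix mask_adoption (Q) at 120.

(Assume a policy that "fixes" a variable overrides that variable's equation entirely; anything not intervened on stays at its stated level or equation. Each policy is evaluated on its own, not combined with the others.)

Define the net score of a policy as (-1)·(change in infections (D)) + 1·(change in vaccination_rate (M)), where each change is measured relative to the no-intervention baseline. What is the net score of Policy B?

Baseline:
  P = 133
  Q = 248 − 3·133 = -151
  M = 231 + 3·133 = 630
  D = 114 − 2·(-151) = 416
Policy B (Q := 120):
  P = 133
  Q = 120
  M = 231 + 3·133 = 630
  D = 114 − 2·120 = -126
ΔD = -126 − 416 = -542; ΔM = 630 − 630 = 0
Score = (-1)·(-542) + 1·0 = 542

542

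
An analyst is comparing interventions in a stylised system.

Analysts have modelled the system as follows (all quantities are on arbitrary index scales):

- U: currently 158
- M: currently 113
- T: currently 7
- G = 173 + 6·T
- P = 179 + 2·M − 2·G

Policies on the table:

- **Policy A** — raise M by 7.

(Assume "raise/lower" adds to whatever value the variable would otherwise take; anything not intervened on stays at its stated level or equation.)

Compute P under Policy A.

Policy A (M + 7):
  M = 113 + 7 = 120
  T = 7
  G = 173 + 6·7 = 215
  P = 179 + 2·120 − 2·215 = -11

-11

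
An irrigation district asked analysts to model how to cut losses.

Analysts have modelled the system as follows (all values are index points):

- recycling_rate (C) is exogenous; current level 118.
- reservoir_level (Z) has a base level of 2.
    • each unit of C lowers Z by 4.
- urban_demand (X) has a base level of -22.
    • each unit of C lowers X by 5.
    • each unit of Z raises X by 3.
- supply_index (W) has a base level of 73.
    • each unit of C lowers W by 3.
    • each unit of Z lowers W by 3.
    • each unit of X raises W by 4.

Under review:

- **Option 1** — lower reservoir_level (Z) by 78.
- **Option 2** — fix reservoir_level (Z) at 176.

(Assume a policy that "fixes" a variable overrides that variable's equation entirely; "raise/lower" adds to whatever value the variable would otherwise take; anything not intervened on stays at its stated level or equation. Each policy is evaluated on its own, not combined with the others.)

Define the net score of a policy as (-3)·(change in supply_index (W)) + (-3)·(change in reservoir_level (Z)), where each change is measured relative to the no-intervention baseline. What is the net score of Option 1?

2340

Baseline:
  C = 118
  Z = 2 − 4·118 = -470
  X = -22 − 5·118 + 3·(-470) = -2022
  W = 73 − 3·118 − 3·(-470) + 4·(-2022) = -6959
Option 1 (Z − 78):
  C = 118
  Z = 2 − 4·118 (−78 from intervention) = -548
  X = -22 − 5·118 + 3·(-548) = -2256
  W = 73 − 3·118 − 3·(-548) + 4·(-2256) = -7661
ΔW = -7661 − (-6959) = -702; ΔZ = -548 − (-470) = -78
Score = (-3)·(-702) + (-3)·(-78) = 2340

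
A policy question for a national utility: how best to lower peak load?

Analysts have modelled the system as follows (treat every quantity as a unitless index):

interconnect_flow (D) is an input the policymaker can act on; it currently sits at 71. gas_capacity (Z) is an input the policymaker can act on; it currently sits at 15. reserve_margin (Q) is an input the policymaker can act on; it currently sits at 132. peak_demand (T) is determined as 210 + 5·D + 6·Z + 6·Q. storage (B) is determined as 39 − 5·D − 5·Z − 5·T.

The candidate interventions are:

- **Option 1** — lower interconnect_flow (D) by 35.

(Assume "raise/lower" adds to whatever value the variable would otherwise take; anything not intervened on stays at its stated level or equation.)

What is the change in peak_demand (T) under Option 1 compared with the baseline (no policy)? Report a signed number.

-175

Baseline:
  D = 71
  Z = 15
  Q = 132
  T = 210 + 5·71 + 6·15 + 6·132 = 1447
Option 1 (D − 35):
  D = 71 − 35 = 36
  Z = 15
  Q = 132
  T = 210 + 5·36 + 6·15 + 6·132 = 1272
Change in T: 1272 − 1447 = -175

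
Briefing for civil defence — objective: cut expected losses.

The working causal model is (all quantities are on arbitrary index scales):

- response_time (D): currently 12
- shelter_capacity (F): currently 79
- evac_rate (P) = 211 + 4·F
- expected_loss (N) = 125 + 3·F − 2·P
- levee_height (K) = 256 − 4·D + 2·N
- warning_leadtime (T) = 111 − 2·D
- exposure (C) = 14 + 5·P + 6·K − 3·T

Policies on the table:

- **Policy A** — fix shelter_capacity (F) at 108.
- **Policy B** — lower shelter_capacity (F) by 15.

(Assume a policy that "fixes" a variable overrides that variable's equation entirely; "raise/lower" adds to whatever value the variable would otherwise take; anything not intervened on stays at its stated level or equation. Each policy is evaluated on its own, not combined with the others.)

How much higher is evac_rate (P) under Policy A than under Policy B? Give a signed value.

Policy A (F := 108):
  F = 108
  P = 211 + 4·108 = 643
Policy B (F − 15):
  F = 79 − 15 = 64
  P = 211 + 4·64 = 467
P: 643 − 467 = 176

176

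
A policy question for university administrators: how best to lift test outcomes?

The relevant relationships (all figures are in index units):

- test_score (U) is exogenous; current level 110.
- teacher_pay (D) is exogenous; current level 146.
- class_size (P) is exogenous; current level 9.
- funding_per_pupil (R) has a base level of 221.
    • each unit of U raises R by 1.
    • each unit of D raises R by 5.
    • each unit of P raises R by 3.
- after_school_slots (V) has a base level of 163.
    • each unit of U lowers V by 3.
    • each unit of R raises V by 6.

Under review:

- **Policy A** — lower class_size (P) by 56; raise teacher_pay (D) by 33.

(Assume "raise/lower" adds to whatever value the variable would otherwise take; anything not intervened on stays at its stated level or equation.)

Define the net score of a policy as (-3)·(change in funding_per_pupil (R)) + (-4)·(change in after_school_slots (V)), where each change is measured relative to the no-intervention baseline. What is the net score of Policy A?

Baseline:
  U = 110
  D = 146
  P = 9
  R = 221 + 110 + 5·146 + 3·9 = 1088
  V = 163 − 3·110 + 6·1088 = 6361
Policy A (P − 56, D + 33):
  U = 110
  D = 146 + 33 = 179
  P = 9 − 56 = -47
  R = 221 + 110 + 5·179 + 3·(-47) = 1085
  V = 163 − 3·110 + 6·1085 = 6343
ΔR = 1085 − 1088 = -3; ΔV = 6343 − 6361 = -18
Score = (-3)·(-3) + (-4)·(-18) = 81

81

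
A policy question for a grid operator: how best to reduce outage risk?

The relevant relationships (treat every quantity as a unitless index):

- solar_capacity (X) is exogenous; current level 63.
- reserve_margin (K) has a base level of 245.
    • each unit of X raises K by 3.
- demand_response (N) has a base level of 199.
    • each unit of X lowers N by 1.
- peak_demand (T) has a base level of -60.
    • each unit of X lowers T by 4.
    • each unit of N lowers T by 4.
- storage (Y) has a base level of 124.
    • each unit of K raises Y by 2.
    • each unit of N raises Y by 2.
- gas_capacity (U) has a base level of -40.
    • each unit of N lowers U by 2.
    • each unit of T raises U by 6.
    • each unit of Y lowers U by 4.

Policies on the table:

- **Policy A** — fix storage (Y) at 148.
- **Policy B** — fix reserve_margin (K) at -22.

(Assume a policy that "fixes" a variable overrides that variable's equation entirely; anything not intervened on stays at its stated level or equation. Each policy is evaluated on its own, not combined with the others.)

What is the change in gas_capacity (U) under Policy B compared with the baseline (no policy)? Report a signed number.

3648

Baseline:
  X = 63
  K = 245 + 3·63 = 434
  N = 199 − 63 = 136
  T = -60 − 4·63 − 4·136 = -856
  Y = 124 + 2·434 + 2·136 = 1264
  U = -40 − 2·136 + 6·(-856) − 4·1264 = -10504
Policy B (K := -22):
  X = 63
  K = -22
  N = 199 − 63 = 136
  T = -60 − 4·63 − 4·136 = -856
  Y = 124 + 2·(-22) + 2·136 = 352
  U = -40 − 2·136 + 6·(-856) − 4·352 = -6856
Change in U: -6856 − (-10504) = 3648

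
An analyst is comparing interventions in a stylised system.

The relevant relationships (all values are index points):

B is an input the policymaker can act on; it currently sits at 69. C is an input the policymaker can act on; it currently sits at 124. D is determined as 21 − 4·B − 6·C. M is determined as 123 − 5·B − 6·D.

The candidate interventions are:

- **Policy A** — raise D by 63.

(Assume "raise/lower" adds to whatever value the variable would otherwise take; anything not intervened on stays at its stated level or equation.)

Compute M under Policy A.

5394

Policy A (D + 63):
  B = 69
  C = 124
  D = 21 − 4·69 − 6·124 (+63 from intervention) = -936
  M = 123 − 5·69 − 6·(-936) = 5394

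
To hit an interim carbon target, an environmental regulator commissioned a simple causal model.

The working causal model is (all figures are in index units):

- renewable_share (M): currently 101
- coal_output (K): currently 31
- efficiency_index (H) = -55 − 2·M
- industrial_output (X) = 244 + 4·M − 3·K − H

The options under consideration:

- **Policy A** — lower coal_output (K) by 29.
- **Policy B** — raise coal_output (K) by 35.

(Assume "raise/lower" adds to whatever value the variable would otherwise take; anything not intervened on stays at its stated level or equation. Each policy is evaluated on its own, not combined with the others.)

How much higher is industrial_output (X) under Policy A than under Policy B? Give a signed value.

Policy A (K − 29):
  M = 101
  K = 31 − 29 = 2
  H = -55 − 2·101 = -257
  X = 244 + 4·101 − 3·2 − (-257) = 899
Policy B (K + 35):
  M = 101
  K = 31 + 35 = 66
  H = -55 − 2·101 = -257
  X = 244 + 4·101 − 3·66 − (-257) = 707
X: 899 − 707 = 192

192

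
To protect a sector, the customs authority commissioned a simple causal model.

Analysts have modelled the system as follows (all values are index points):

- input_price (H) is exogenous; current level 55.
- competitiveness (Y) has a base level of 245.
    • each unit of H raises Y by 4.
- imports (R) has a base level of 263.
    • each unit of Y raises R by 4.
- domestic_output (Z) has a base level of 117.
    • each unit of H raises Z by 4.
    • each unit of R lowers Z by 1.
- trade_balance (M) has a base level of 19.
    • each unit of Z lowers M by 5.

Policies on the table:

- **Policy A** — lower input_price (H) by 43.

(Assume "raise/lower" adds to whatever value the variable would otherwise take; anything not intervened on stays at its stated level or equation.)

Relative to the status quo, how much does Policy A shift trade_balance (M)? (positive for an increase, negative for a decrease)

-2580

Baseline:
  H = 55
  Y = 245 + 4·55 = 465
  R = 263 + 4·465 = 2123
  Z = 117 + 4·55 − 2123 = -1786
  M = 19 − 5·(-1786) = 8949
Policy A (H − 43):
  H = 55 − 43 = 12
  Y = 245 + 4·12 = 293
  R = 263 + 4·293 = 1435
  Z = 117 + 4·12 − 1435 = -1270
  M = 19 − 5·(-1270) = 6369
Change in M: 6369 − 8949 = -2580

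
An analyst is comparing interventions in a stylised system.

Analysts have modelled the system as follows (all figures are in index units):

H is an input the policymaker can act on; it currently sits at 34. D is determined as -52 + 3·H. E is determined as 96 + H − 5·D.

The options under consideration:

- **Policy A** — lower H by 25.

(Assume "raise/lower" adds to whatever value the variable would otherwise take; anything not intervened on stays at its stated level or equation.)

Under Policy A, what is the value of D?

Policy A (H − 25):
  H = 34 − 25 = 9
  D = -52 + 3·9 = -25

-25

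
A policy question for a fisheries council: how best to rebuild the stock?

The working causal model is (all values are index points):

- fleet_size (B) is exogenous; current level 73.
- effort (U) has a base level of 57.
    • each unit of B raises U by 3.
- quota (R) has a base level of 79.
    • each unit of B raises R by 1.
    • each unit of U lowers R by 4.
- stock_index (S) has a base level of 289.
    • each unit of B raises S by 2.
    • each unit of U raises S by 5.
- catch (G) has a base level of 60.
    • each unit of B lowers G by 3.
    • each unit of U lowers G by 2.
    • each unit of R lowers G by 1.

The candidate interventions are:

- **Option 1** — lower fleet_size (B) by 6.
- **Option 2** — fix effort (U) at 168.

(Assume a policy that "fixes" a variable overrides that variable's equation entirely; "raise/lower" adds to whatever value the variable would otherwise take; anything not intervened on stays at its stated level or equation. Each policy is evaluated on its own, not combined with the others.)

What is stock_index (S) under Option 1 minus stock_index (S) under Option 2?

438

Option 1 (B − 6):
  B = 73 − 6 = 67
  U = 57 + 3·67 = 258
  S = 289 + 2·67 + 5·258 = 1713
Option 2 (U := 168):
  B = 73
  U = 168
  S = 289 + 2·73 + 5·168 = 1275
S: 1713 − 1275 = 438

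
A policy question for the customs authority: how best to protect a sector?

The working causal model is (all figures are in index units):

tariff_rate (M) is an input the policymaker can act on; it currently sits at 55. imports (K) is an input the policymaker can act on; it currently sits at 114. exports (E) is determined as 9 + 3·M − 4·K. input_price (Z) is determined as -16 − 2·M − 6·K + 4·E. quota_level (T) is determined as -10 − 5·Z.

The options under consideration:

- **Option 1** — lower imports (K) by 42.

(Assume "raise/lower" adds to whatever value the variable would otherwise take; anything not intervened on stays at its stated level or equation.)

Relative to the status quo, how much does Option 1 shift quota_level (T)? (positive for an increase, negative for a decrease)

-4620

Baseline:
  M = 55
  K = 114
  E = 9 + 3·55 − 4·114 = -282
  Z = -16 − 2·55 − 6·114 + 4·(-282) = -1938
  T = -10 − 5·(-1938) = 9680
Option 1 (K − 42):
  M = 55
  K = 114 − 42 = 72
  E = 9 + 3·55 − 4·72 = -114
  Z = -16 − 2·55 − 6·72 + 4·(-114) = -1014
  T = -10 − 5·(-1014) = 5060
Change in T: 5060 − 9680 = -4620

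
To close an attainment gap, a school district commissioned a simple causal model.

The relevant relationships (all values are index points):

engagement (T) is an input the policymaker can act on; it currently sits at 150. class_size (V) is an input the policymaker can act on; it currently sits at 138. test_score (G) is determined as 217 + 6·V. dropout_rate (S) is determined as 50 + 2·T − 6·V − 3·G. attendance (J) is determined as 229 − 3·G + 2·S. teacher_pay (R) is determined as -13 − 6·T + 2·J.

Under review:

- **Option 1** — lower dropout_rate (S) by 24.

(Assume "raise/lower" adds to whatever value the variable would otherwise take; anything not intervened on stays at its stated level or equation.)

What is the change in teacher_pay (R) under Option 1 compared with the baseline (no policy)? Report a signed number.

-96

Baseline:
  T = 150
  V = 138
  G = 217 + 6·138 = 1045
  S = 50 + 2·150 − 6·138 − 3·1045 = -3613
  J = 229 − 3·1045 + 2·(-3613) = -10132
  R = -13 − 6·150 + 2·(-10132) = -21177
Option 1 (S − 24):
  T = 150
  V = 138
  G = 217 + 6·138 = 1045
  S = 50 + 2·150 − 6·138 − 3·1045 (−24 from intervention) = -3637
  J = 229 − 3·1045 + 2·(-3637) = -10180
  R = -13 − 6·150 + 2·(-10180) = -21273
Change in R: -21273 − (-21177) = -96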